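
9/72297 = 1/8033 = 0.00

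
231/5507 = 231/5507  =  0.04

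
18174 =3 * 6058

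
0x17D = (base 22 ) h7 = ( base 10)381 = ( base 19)111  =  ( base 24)fl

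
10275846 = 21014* 489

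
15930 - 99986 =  - 84056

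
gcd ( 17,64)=1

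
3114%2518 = 596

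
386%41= 17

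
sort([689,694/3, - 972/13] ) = [ - 972/13,694/3,689 ] 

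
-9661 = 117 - 9778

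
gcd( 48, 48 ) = 48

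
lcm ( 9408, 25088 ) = 75264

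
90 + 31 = 121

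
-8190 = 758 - 8948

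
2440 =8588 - 6148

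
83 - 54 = 29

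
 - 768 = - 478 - 290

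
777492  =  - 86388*( - 9 ) 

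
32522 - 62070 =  - 29548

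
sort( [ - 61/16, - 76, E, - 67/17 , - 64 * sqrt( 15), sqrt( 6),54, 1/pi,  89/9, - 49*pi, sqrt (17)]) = [ - 64*sqrt( 15 ), - 49*pi, - 76,- 67/17 , - 61/16 , 1/pi, sqrt(6), E, sqrt( 17),89/9,54 ] 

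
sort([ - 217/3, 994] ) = [-217/3, 994]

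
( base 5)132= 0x2a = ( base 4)222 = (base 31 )1b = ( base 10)42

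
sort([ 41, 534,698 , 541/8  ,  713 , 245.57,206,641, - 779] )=[ - 779,  41,541/8 , 206,245.57,534,641,698,713 ]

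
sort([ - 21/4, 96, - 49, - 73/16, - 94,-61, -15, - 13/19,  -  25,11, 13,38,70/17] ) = [-94,-61, -49,- 25, -15,-21/4, - 73/16, - 13/19, 70/17,11,13,38,96 ] 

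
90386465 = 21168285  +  69218180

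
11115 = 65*171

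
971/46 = 21 + 5/46= 21.11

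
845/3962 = 845/3962 = 0.21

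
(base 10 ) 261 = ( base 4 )10011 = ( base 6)1113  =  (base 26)A1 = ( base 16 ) 105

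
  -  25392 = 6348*(- 4)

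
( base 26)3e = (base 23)40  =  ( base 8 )134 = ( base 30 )32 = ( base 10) 92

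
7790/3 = 7790/3= 2596.67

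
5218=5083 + 135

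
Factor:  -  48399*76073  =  -3681857127  =  - 3^1*13^1 * 17^1 *73^1*127^1*599^1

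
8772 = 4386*2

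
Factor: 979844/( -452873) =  - 2^2 * 487^1*503^1 * 452873^( - 1)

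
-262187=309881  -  572068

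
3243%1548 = 147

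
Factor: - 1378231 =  - 1378231^1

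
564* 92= 51888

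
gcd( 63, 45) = 9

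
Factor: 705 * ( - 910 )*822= - 527354100  =  -2^2 *3^2*5^2* 7^1 * 13^1*47^1*137^1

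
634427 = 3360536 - 2726109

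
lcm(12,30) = 60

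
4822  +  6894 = 11716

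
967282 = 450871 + 516411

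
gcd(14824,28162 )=2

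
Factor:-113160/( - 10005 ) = 2^3*29^( - 1 )*41^1 = 328/29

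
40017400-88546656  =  -48529256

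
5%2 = 1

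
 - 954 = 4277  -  5231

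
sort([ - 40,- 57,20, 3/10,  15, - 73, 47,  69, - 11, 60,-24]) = [ - 73, - 57, - 40, - 24, - 11, 3/10,15, 20, 47, 60,69 ]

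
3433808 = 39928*86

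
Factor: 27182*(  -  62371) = -2^1  *97^1*643^1 * 13591^1 =- 1695368522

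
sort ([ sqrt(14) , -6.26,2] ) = [  -  6.26,  2,sqrt(14) ] 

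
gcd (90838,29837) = 1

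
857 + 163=1020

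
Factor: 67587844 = 2^2*41^1*263^1 * 1567^1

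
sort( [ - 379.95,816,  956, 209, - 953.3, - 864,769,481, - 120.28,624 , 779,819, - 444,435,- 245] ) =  [ - 953.3, - 864, - 444, - 379.95, - 245, - 120.28,209 , 435,481,624, 769, 779,816,819,956 ]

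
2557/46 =55 + 27/46 = 55.59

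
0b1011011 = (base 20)4b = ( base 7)160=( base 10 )91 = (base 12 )77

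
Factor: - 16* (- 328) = 5248 = 2^7*41^1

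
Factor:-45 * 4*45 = - 2^2 *3^4 * 5^2 = -8100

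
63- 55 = 8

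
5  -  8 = -3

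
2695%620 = 215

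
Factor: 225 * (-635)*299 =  - 3^2*5^3*13^1*23^1 * 127^1 = - 42719625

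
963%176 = 83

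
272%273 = 272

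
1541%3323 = 1541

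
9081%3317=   2447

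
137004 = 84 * 1631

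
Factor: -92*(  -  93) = 2^2* 3^1*23^1*31^1 = 8556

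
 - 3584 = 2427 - 6011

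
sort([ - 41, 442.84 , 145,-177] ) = [-177,-41,  145,442.84 ]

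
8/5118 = 4/2559 = 0.00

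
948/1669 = 948/1669 = 0.57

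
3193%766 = 129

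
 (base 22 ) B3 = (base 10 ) 245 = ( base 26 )9b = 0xf5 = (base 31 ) 7s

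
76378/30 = 2545 + 14/15 =2545.93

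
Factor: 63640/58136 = 5^1 * 13^ ( - 2)*37^1 = 185/169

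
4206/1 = 4206=4206.00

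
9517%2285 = 377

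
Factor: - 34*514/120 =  - 4369/30 = - 2^( - 1) * 3^( - 1)*5^( - 1) * 17^1*257^1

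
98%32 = 2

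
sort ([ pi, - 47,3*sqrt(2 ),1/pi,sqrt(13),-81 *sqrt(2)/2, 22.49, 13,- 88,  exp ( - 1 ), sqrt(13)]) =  [ - 88 , - 81*sqrt( 2)/2, - 47, 1/pi, exp( - 1),  pi, sqrt(13) , sqrt( 13) , 3*sqrt(2), 13, 22.49]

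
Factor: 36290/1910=19^1 = 19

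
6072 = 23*264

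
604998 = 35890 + 569108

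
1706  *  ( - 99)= - 168894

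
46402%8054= 6132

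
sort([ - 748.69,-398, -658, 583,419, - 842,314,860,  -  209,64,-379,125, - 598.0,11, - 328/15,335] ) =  [ - 842,  -  748.69,-658, - 598.0,  -  398, - 379,-209,-328/15,11,64, 125,314, 335,419,583,860]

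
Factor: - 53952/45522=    -2^5*3^( - 3) = - 32/27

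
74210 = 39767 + 34443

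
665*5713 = 3799145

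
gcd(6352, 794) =794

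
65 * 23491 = 1526915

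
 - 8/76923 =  -1 + 76915/76923 = - 0.00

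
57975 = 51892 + 6083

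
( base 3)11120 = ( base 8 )173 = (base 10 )123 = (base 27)4F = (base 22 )5d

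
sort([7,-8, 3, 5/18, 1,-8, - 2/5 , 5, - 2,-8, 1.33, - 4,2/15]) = [ - 8, - 8,-8 ,  -  4, - 2,  -  2/5, 2/15,5/18,  1,  1.33, 3, 5,  7]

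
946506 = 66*14341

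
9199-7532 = 1667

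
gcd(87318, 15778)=98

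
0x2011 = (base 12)4901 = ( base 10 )8209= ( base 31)8GP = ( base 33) 7HP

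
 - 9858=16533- 26391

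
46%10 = 6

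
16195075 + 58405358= 74600433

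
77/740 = 77/740  =  0.10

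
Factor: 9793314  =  2^1*3^2*71^1*79^1*97^1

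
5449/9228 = 5449/9228=0.59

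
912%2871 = 912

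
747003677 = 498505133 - - 248498544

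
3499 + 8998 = 12497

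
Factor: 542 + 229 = 3^1*257^1 = 771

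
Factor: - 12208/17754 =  - 2^3*3^( - 1 )*7^1*11^ ( - 1 )*109^1*269^( - 1)=- 6104/8877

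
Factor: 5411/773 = 7  =  7^1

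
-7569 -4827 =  -12396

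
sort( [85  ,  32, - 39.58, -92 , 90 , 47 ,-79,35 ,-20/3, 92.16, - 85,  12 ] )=[ - 92, - 85, - 79, - 39.58, -20/3 , 12,32 , 35,47,85, 90,92.16] 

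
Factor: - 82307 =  - 82307^1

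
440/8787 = 440/8787 = 0.05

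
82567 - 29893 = 52674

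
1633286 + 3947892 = 5581178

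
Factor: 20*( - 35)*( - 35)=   2^2*5^3 * 7^2 = 24500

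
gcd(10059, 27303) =1437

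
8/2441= 8/2441 = 0.00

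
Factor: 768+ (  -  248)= 520 = 2^3*5^1 * 13^1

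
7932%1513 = 367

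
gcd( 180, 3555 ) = 45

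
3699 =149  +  3550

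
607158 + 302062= 909220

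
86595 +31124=117719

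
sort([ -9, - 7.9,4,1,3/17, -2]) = [ - 9  , - 7.9, - 2,3/17, 1,4]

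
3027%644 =451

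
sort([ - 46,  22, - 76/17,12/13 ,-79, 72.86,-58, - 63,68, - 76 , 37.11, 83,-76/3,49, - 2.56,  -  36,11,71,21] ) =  [  -  79, - 76, - 63, - 58, - 46, - 36, -76/3, - 76/17, - 2.56,  12/13,11, 21,  22,37.11,  49,68, 71,  72.86, 83]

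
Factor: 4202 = 2^1*11^1 *191^1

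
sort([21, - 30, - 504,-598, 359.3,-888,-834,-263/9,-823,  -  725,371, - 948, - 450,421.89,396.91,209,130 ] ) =[ - 948, - 888,-834 ,-823, - 725,-598,-504,-450,  -  30, - 263/9,21,130,209,359.3,371,396.91,421.89 ]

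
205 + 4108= 4313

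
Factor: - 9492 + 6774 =-2^1*3^2 * 151^1= - 2718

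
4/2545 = 4/2545  =  0.00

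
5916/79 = 74  +  70/79= 74.89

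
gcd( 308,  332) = 4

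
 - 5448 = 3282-8730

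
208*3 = 624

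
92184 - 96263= - 4079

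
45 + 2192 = 2237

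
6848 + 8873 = 15721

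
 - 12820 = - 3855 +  - 8965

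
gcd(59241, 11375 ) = 91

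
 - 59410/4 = - 29705/2 =-  14852.50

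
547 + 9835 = 10382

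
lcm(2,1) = 2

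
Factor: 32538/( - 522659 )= -2^1*3^1*11^1*17^1*29^1*522659^ ( - 1)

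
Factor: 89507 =11^1 * 79^1*103^1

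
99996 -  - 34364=134360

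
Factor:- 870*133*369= - 2^1*3^3*5^1  *  7^1*19^1*29^1*41^1  =  - 42696990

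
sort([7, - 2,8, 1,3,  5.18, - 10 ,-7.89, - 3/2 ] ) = [ - 10, - 7.89,-2, -3/2,  1, 3, 5.18,  7,  8 ]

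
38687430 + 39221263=77908693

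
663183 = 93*7131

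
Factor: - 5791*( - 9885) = 57244035 = 3^1*5^1*659^1*5791^1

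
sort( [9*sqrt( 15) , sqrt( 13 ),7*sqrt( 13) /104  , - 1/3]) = [ - 1/3, 7 * sqrt( 13 ) /104,sqrt ( 13 ), 9*sqrt( 15)] 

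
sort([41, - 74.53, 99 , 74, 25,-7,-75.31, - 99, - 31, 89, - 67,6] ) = [ -99, - 75.31,-74.53,-67 , - 31, - 7, 6, 25, 41, 74,89, 99]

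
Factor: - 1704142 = -2^1*11^1*71^1*1091^1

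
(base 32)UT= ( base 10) 989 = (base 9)1318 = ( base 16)3DD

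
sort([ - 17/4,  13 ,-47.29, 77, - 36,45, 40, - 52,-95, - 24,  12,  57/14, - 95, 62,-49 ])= [ - 95, - 95,-52 , - 49, - 47.29,-36, - 24, - 17/4,57/14 , 12, 13, 40, 45,  62,77 ]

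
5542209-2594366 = 2947843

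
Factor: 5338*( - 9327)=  - 2^1*3^1*17^1*157^1 * 3109^1  =  - 49787526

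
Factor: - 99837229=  - 19^1*5254591^1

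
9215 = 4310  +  4905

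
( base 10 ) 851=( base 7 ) 2324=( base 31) RE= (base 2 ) 1101010011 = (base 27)14e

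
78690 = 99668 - 20978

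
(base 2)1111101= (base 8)175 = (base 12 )a5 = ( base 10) 125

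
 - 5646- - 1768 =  - 3878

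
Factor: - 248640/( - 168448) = 2^( - 3 )*3^1*5^1*37^1*47^( - 1) = 555/376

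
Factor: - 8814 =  - 2^1*3^1*13^1 * 113^1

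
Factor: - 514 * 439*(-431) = 97253426 = 2^1 * 257^1*431^1*439^1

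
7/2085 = 7/2085=0.00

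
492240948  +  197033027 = 689273975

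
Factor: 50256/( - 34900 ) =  - 2^2*3^2 * 5^( - 2 ) = - 36/25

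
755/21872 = 755/21872 =0.03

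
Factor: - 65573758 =  -  2^1*1601^1*20479^1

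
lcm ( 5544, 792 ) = 5544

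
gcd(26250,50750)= 1750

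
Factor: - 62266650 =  - 2^1* 3^1 * 5^2 * 415111^1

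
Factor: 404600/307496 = 5^2*19^( - 1) = 25/19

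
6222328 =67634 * 92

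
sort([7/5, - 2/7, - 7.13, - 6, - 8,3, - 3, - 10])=[  -  10, - 8, - 7.13, - 6, - 3, - 2/7  ,  7/5, 3 ]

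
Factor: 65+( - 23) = 42 = 2^1 *3^1*7^1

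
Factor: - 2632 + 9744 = 2^3*7^1  *  127^1= 7112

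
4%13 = 4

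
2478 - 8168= -5690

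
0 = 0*5595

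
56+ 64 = 120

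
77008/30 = 2566+14/15 = 2566.93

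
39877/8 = 39877/8=4984.62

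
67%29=9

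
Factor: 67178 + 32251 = 99429 = 3^1*11^1 * 23^1  *  131^1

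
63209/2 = 63209/2 = 31604.50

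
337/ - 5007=-337/5007 = -0.07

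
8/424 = 1/53 = 0.02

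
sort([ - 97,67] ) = [ - 97 , 67]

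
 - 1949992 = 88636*(-22)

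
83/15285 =83/15285 = 0.01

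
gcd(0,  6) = 6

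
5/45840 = 1/9168 = 0.00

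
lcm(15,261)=1305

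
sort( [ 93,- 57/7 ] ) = [-57/7, 93 ] 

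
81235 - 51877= 29358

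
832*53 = 44096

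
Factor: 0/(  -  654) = 0^1 = 0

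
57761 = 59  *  979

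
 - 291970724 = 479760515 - 771731239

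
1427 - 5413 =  - 3986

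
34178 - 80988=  - 46810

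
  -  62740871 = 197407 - 62938278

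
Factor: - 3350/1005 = -2^1*3^(-1)*5^1 = - 10/3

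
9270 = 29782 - 20512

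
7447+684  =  8131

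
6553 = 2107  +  4446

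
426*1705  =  726330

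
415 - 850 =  - 435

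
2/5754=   1/2877 =0.00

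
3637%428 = 213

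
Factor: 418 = 2^1*11^1*19^1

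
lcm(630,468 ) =16380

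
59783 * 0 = 0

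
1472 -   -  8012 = 9484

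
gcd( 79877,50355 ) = 1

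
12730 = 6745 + 5985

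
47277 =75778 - 28501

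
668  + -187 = 481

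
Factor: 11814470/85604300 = 1181447/8560430 = 2^(-1 )*5^(  -  1)*37^2*863^1*856043^(- 1)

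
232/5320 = 29/665 = 0.04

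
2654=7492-4838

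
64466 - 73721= - 9255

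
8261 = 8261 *1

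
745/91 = 745/91 = 8.19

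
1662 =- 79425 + 81087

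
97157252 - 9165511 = 87991741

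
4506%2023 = 460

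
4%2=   0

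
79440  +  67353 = 146793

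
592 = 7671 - 7079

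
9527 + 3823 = 13350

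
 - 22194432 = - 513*43264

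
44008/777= 56 + 496/777=56.64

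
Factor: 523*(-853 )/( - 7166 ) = 2^ (-1 ) * 523^1*853^1*3583^ ( - 1 )=446119/7166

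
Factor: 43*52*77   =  172172  =  2^2*7^1* 11^1 * 13^1*43^1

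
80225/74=80225/74  =  1084.12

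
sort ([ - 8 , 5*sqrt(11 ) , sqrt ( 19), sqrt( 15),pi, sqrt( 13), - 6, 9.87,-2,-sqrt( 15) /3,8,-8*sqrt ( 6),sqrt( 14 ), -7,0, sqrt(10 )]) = [ - 8*sqrt( 6),- 8,-7, - 6, - 2,-sqrt(15) /3, 0, pi,sqrt ( 10),sqrt( 13),sqrt( 14),sqrt( 15), sqrt(19),8, 9.87, 5* sqrt(11 )]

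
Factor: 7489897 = 179^1*41843^1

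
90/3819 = 30/1273 = 0.02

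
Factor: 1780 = 2^2*5^1 *89^1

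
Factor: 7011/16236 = 19/44 = 2^( -2 )*11^( - 1 )*19^1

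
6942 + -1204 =5738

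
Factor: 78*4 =2^3*3^1 * 13^1 = 312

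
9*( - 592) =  - 5328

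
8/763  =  8/763  =  0.01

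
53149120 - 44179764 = 8969356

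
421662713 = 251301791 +170360922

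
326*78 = 25428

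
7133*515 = 3673495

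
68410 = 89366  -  20956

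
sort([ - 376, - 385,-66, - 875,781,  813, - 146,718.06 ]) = [-875, - 385,-376, - 146, - 66, 718.06,781,813]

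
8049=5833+2216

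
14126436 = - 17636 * ( - 801)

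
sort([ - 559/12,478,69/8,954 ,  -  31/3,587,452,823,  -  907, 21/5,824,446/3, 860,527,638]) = [-907, - 559/12,-31/3,21/5,69/8,446/3,452,478,  527, 587, 638,823,824,860,954 ] 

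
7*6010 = 42070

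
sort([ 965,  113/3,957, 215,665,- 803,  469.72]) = [ - 803,113/3,215, 469.72, 665,957, 965] 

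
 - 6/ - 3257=6/3257 = 0.00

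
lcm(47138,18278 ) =895622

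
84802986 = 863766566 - 778963580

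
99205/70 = 1417 + 3/14 = 1417.21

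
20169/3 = 6723 = 6723.00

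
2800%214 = 18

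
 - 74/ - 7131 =74/7131 = 0.01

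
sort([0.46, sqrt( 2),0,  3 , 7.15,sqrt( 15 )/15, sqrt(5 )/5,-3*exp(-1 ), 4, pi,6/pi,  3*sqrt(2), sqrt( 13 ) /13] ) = [ - 3*exp ( - 1),0, sqrt(15 )/15,sqrt(  13 )/13,sqrt( 5 ) /5,0.46,sqrt ( 2 ), 6/pi, 3,pi, 4, 3* sqrt( 2 ) , 7.15] 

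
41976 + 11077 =53053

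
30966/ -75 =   -  413 + 3/25  =  - 412.88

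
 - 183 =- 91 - 92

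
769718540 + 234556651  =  1004275191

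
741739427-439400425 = 302339002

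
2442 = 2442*1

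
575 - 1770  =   - 1195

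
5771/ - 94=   - 5771/94 = -61.39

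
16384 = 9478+6906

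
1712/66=856/33 = 25.94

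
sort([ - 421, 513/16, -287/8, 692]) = [ - 421, - 287/8, 513/16, 692]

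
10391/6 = 10391/6 = 1731.83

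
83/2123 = 83/2123= 0.04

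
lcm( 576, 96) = 576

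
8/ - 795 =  - 8/795  =  - 0.01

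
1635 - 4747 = -3112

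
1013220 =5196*195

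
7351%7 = 1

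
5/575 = 1/115 = 0.01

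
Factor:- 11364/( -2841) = 4 = 2^2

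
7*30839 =215873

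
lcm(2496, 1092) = 17472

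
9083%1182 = 809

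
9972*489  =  4876308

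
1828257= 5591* 327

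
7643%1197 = 461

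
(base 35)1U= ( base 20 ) 35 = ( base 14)49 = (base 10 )65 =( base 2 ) 1000001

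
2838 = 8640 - 5802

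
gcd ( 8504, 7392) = 8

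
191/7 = 27+2/7 = 27.29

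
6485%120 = 5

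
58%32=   26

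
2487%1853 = 634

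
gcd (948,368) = 4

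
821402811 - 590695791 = 230707020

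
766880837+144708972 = 911589809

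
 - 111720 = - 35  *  3192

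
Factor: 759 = 3^1*11^1*23^1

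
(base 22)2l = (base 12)55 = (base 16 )41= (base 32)21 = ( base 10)65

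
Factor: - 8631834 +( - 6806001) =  - 3^2*5^1*7^1*49009^1 = -15437835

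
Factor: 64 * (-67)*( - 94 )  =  2^7*47^1*67^1 = 403072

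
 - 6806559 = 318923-7125482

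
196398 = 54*3637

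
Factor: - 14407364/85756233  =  -2^2* 3^(-1 ) * 17^1*43^( - 1 )*211873^1 *664777^( - 1 )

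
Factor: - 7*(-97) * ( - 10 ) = -2^1*5^1*7^1*97^1  =  - 6790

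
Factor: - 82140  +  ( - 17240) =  - 2^2*5^1*4969^1 = - 99380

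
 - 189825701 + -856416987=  - 1046242688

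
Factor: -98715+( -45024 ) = -3^2*15971^1 = - 143739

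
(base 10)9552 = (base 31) 9T4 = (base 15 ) 2C6C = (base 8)22520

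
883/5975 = 883/5975= 0.15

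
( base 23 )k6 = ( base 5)3331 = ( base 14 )254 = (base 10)466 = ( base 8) 722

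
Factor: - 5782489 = -5782489^1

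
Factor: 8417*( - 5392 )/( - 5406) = 2^3 * 3^ ( - 1 )*17^( - 1 )*19^1*53^( - 1)*337^1*443^1=22692232/2703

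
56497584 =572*98772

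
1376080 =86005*16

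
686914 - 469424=217490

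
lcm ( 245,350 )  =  2450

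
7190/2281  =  7190/2281 = 3.15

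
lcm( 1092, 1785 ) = 92820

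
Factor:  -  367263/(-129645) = 949/335 =5^(  -  1 )*13^1*67^( - 1)*73^1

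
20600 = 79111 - 58511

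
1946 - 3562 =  - 1616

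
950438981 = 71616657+878822324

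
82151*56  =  4600456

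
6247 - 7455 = - 1208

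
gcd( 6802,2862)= 2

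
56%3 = 2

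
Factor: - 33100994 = -2^1 *31^1*533887^1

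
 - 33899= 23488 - 57387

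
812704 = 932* 872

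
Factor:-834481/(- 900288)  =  2^( - 6 )*3^(-3)* 401^1*521^(-1 )*2081^1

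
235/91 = 2+53/91=2.58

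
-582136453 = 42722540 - 624858993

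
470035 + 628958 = 1098993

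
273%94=85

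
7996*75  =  599700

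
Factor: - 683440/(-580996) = 170860/145249= 2^2* 5^1*13^( - 1)*8543^1* 11173^ ( - 1) 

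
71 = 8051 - 7980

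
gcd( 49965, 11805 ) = 15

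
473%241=232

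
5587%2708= 171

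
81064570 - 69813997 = 11250573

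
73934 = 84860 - 10926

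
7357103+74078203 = 81435306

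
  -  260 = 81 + -341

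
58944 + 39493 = 98437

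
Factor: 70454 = 2^1*35227^1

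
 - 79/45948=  - 79/45948 = - 0.00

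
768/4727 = 768/4727 = 0.16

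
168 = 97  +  71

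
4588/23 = 199 + 11/23 = 199.48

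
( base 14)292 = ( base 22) 11e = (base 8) 1010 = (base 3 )201021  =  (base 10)520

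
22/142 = 11/71 = 0.15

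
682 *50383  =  34361206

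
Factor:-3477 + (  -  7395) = - 2^3*3^2*151^1 = -  10872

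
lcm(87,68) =5916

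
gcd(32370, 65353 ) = 1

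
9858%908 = 778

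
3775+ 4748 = 8523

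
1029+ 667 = 1696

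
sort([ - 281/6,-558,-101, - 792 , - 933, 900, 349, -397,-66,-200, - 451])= [ - 933,  -  792, -558 , - 451,-397 , - 200, - 101, - 66, - 281/6, 349,900]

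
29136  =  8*3642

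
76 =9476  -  9400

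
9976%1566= 580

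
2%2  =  0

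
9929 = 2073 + 7856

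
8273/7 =8273/7 = 1181.86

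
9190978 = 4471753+4719225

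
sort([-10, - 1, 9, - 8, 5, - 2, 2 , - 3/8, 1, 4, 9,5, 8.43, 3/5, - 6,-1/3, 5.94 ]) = [ - 10, - 8,-6, - 2, - 1, - 3/8, - 1/3,3/5, 1, 2, 4, 5, 5, 5.94, 8.43, 9, 9]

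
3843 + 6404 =10247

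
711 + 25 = 736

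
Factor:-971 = - 971^1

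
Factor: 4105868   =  2^2 * 13^1*23^1*3433^1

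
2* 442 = 884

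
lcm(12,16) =48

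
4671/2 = 4671/2 = 2335.50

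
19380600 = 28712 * 675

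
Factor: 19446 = 2^1 * 3^1 * 7^1*463^1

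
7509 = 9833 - 2324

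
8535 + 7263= 15798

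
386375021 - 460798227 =-74423206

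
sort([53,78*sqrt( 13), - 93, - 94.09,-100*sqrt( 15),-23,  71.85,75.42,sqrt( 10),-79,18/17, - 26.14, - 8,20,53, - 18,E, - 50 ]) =[-100*sqrt( 15),- 94.09, - 93, - 79, - 50, - 26.14, - 23 ,  -  18, - 8, 18/17,E,sqrt(10), 20,53,53,  71.85,75.42,  78*sqrt(13) ] 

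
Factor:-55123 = - 199^1 * 277^1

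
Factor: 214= 2^1 *107^1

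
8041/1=8041 =8041.00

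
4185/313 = 4185/313=13.37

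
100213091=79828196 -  - 20384895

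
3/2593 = 3/2593 = 0.00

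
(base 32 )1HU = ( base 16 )63e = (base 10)1598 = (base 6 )11222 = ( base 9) 2165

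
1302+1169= 2471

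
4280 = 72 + 4208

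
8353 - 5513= 2840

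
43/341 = 43/341 =0.13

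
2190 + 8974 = 11164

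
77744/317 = 245+79/317 = 245.25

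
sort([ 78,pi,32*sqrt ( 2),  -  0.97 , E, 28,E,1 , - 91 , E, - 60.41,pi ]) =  [ - 91, - 60.41,-0.97, 1,E,E,E,pi, pi,28,32*sqrt(2 ),78]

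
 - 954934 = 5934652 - 6889586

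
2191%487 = 243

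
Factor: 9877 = 7^1*17^1*83^1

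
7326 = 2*3663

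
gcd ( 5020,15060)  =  5020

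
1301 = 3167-1866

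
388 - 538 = -150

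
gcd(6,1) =1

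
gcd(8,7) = 1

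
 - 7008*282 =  - 1976256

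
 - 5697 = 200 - 5897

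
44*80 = 3520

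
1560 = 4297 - 2737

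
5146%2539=68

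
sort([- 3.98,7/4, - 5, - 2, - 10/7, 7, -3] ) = [ - 5, - 3.98, - 3, - 2, - 10/7, 7/4, 7 ]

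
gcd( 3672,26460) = 108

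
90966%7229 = 4218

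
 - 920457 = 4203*( - 219 ) 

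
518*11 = 5698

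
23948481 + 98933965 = 122882446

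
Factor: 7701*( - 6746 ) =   -  51950946 = - 2^1*3^1*17^1 * 151^1*3373^1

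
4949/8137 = 4949/8137 = 0.61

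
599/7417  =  599/7417 = 0.08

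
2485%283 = 221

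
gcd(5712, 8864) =16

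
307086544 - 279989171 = 27097373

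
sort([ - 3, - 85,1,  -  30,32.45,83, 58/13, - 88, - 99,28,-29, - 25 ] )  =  [ - 99, - 88, - 85,  -  30,-29, - 25, - 3, 1,58/13, 28,32.45, 83]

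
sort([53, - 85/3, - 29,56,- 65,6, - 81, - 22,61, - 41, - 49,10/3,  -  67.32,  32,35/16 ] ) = [ - 81,- 67.32,-65, - 49, - 41,- 29, - 85/3, - 22,35/16,10/3, 6, 32,53,56,61] 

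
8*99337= 794696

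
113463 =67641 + 45822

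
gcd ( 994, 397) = 1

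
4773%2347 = 79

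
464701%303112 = 161589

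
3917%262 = 249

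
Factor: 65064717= 3^2*701^1*10313^1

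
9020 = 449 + 8571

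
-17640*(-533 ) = 9402120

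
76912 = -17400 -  - 94312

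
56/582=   28/291  =  0.10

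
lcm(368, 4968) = 9936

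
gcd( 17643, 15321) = 3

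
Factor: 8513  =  8513^1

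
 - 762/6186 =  - 127/1031 = - 0.12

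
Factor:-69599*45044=  -  2^2*79^1*881^1*11261^1 = - 3135017356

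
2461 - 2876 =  - 415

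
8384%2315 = 1439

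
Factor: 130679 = 17^1*7687^1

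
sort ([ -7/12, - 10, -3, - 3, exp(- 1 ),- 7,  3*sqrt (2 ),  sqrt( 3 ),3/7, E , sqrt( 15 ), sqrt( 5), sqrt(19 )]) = [ - 10, - 7, - 3, - 3 , - 7/12, exp( - 1 ),  3/7, sqrt( 3), sqrt (5 ),E, sqrt( 15 ), 3*sqrt(2), sqrt( 19 )] 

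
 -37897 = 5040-42937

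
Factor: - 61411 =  - 7^1 * 31^1*283^1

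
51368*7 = 359576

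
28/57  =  28/57 = 0.49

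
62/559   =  62/559 = 0.11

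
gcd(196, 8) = 4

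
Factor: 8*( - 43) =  - 2^3*43^1=-  344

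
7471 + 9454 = 16925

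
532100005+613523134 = 1145623139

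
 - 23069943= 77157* ( - 299)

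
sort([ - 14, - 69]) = [ - 69,- 14 ] 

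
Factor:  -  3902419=- 3902419^1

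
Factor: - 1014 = -2^1*3^1*13^2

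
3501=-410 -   -  3911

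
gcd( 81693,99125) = 1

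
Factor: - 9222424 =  - 2^3*53^1*21751^1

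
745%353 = 39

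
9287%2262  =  239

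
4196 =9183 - 4987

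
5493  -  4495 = 998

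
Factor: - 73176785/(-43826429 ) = 5^1*11^1 *1330487^1*43826429^( - 1 )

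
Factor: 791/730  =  2^(-1)*5^( - 1 )*7^1*73^ ( - 1)*113^1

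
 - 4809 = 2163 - 6972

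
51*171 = 8721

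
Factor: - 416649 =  - 3^1  *138883^1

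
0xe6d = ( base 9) 5053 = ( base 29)4BA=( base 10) 3693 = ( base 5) 104233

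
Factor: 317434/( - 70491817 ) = -2^1*11^(-2 ) * 13^1*29^1*83^( - 1 )*421^1*7019^( -1 ) 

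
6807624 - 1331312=5476312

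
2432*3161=7687552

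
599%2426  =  599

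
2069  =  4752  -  2683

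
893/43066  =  893/43066= 0.02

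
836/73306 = 418/36653 =0.01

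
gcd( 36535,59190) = 5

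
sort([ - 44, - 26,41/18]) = [ - 44 , - 26, 41/18] 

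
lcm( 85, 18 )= 1530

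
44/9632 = 11/2408 = 0.00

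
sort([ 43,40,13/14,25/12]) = [ 13/14,25/12, 40,43]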